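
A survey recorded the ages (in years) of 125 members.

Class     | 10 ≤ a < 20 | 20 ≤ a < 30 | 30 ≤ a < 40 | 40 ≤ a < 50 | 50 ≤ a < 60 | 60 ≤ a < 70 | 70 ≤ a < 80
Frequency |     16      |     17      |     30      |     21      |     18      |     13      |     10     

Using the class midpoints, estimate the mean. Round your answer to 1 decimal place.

Midpoints: 15, 25, 35, 45, 55, 65, 75
Σfm = 16×15 + 17×25 + 30×35 + 21×45 + 18×55 + 13×65 + 10×75 = 5245
n = Σf = 125
Mean = 5245 / 125 = 41.9600

42.0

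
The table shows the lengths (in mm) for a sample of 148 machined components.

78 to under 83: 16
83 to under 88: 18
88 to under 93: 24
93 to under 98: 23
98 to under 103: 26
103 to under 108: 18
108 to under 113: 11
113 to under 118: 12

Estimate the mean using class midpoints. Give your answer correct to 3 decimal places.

Midpoints: 80.5, 85.5, 90.5, 95.5, 100.5, 105.5, 110.5, 115.5
Σfm = 16×80.5 + 18×85.5 + 24×90.5 + 23×95.5 + 26×100.5 + 18×105.5 + 11×110.5 + 12×115.5 = 14309
n = Σf = 148
Mean = 14309 / 148 = 96.6824

96.682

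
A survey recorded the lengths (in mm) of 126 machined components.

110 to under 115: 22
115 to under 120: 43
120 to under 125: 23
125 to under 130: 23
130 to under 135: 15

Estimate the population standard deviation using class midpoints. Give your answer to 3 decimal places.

6.375

Midpoints: 112.5, 117.5, 122.5, 127.5, 132.5
n = 126, Σfm = 15265, mean = 121.1508
Σfm² = 1854487.5
Σf(m − x̄)² = Σfm² − (Σfm)²/n = 1854487.5 − 15265²/126 = 5120.6349
Population variance = 5120.6349 / 126 = 40.6400
Standard deviation = √40.6400 = 6.3749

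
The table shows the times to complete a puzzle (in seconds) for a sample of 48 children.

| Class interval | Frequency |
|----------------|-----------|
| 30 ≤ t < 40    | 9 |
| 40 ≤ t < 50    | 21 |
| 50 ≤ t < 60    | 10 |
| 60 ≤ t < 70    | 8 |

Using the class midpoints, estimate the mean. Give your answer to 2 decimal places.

48.54

Midpoints: 35, 45, 55, 65
Σfm = 9×35 + 21×45 + 10×55 + 8×65 = 2330
n = Σf = 48
Mean = 2330 / 48 = 48.5417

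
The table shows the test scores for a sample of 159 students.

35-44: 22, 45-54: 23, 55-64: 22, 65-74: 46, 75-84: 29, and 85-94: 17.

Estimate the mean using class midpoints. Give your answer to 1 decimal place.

Midpoints: 39.5, 49.5, 59.5, 69.5, 79.5, 89.5
Σfm = 22×39.5 + 23×49.5 + 22×59.5 + 46×69.5 + 29×79.5 + 17×89.5 = 10340.5
n = Σf = 159
Mean = 10340.5 / 159 = 65.0346

65.0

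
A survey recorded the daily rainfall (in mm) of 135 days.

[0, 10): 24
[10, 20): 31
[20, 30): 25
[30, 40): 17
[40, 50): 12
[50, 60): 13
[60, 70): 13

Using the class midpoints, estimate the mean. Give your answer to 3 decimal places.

28.926

Midpoints: 5, 15, 25, 35, 45, 55, 65
Σfm = 24×5 + 31×15 + 25×25 + 17×35 + 12×45 + 13×55 + 13×65 = 3905
n = Σf = 135
Mean = 3905 / 135 = 28.9259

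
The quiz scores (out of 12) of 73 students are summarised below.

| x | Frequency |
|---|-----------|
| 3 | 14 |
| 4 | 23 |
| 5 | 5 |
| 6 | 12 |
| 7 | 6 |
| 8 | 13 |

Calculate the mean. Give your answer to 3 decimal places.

Values: 3, 4, 5, 6, 7, 8
Σfx = 14×3 + 23×4 + 5×5 + 12×6 + 6×7 + 13×8 = 377
n = Σf = 73
Mean = 377 / 73 = 5.1644

5.164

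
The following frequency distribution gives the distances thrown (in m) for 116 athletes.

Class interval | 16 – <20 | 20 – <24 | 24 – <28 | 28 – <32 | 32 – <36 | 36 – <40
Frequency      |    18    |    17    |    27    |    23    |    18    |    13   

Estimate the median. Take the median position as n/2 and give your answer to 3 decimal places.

27.407

Cumulative frequencies: 18, 35, 62, 85, 103, 116
n = 116; position = n/2 = 58.
This falls in the class 24 – <28: L = 24, F = 35, f = 27, h = 4.
Median ≈ 24 + ((58 − 35) / 27) × 4 = 27.4074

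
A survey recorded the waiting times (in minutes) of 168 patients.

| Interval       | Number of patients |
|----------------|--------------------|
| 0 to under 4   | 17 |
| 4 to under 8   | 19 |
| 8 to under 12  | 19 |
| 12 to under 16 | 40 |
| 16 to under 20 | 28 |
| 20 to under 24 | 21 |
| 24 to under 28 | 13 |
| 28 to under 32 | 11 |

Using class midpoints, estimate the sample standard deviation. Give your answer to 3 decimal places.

Midpoints: 2, 6, 10, 14, 18, 22, 26, 30
n = 168, Σfm = 2532, mean = 15.0714
Σfm² = 48416
Σf(m − x̄)² = Σfm² − (Σfm)²/n = 48416 − 2532²/168 = 10255.1429
Sample variance = 10255.1429 / 167 = 61.4080
Standard deviation = √61.4080 = 7.8363

7.836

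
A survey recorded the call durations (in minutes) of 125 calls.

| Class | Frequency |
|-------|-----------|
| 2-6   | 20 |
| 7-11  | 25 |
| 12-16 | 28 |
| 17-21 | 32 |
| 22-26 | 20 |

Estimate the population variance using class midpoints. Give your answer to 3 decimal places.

Midpoints: 4, 9, 14, 19, 24
n = 125, Σfm = 1785, mean = 14.2800
Σfm² = 30905
Σf(m − x̄)² = Σfm² − (Σfm)²/n = 30905 − 1785²/125 = 5415.2000
Population variance = 5415.2000 / 125 = 43.3216

43.322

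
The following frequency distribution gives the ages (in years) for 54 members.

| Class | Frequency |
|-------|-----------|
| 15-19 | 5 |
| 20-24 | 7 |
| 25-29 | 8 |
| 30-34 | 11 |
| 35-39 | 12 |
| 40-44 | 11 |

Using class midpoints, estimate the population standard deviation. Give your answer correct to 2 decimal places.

Midpoints: 17, 22, 27, 32, 37, 42
n = 54, Σfm = 1713, mean = 31.7222
Σfm² = 57761
Σf(m − x̄)² = Σfm² − (Σfm)²/n = 57761 − 1713²/54 = 3420.8333
Population variance = 3420.8333 / 54 = 63.3488
Standard deviation = √63.3488 = 7.9592

7.96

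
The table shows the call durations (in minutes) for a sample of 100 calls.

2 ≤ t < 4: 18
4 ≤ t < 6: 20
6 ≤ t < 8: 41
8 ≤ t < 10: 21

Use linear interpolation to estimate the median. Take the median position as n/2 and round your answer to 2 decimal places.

Cumulative frequencies: 18, 38, 79, 100
n = 100; position = n/2 = 50.
This falls in the class 6 ≤ t < 8: L = 6, F = 38, f = 41, h = 2.
Median ≈ 6 + ((50 − 38) / 41) × 2 = 6.5854

6.59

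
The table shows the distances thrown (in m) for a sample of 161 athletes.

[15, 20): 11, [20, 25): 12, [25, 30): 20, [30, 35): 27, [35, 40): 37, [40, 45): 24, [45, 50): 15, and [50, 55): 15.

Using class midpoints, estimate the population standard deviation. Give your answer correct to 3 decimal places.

9.618

Midpoints: 17.5, 22.5, 27.5, 32.5, 37.5, 42.5, 47.5, 52.5
n = 161, Σfm = 5797.5, mean = 36.0093
Σfm² = 223656.25
Σf(m − x̄)² = Σfm² − (Σfm)²/n = 223656.25 − 5797.5²/161 = 14892.2360
Population variance = 14892.2360 / 161 = 92.4984
Standard deviation = √92.4984 = 9.6176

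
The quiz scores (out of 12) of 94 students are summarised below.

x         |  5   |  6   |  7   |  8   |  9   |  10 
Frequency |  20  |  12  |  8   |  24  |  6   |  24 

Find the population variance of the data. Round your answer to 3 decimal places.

Values: 5, 6, 7, 8, 9, 10
n = 94, Σfx = 714, mean = 7.5957
Σfx² = 5746
Σf(x − x̄)² = Σfx² − (Σfx)²/n = 5746 − 714²/94 = 322.6383
Population variance = 322.6383 / 94 = 3.4323

3.432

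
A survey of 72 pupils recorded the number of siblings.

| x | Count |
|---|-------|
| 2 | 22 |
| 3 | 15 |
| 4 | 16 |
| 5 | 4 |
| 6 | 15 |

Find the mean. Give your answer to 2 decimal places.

3.65

Values: 2, 3, 4, 5, 6
Σfx = 22×2 + 15×3 + 16×4 + 4×5 + 15×6 = 263
n = Σf = 72
Mean = 263 / 72 = 3.6528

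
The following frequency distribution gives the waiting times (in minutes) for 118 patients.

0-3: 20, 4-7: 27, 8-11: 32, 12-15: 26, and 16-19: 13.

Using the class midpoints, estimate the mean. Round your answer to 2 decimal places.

8.99

Midpoints: 1.5, 5.5, 9.5, 13.5, 17.5
Σfm = 20×1.5 + 27×5.5 + 32×9.5 + 26×13.5 + 13×17.5 = 1061
n = Σf = 118
Mean = 1061 / 118 = 8.9915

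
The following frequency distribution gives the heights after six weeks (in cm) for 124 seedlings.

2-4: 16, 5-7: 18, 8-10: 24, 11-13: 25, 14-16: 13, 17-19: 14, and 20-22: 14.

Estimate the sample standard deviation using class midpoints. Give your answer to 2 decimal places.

Midpoints: 3, 6, 9, 12, 15, 18, 21
n = 124, Σfm = 1413, mean = 11.3952
Σfm² = 19971
Σf(m − x̄)² = Σfm² − (Σfm)²/n = 19971 − 1413²/124 = 3869.6371
Sample variance = 3869.6371 / 123 = 31.4605
Standard deviation = √31.4605 = 5.6090

5.61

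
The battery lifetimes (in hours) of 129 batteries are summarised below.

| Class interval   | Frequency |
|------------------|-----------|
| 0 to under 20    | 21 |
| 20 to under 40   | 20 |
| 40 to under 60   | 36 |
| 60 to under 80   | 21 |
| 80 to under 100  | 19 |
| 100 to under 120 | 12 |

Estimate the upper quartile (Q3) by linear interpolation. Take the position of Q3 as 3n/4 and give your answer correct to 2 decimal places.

Cumulative frequencies: 21, 41, 77, 98, 117, 129
n = 129; position = 3n/4 = 96.75.
This falls in the class 60 to under 80: L = 60, F = 77, f = 21, h = 20.
Upper quartile ≈ 60 + ((96.75 − 77) / 21) × 20 = 78.8095

78.81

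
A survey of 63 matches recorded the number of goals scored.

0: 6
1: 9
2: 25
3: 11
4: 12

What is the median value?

2

Cumulative frequencies: 6, 15, 40, 51, 63
n = 63, so the median is the value in position (n+1)/2 = 32.
Position 32 falls at value 2.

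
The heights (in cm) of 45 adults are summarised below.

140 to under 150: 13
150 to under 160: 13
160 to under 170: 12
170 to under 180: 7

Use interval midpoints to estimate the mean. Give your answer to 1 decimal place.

157.9

Midpoints: 145, 155, 165, 175
Σfm = 13×145 + 13×155 + 12×165 + 7×175 = 7105
n = Σf = 45
Mean = 7105 / 45 = 157.8889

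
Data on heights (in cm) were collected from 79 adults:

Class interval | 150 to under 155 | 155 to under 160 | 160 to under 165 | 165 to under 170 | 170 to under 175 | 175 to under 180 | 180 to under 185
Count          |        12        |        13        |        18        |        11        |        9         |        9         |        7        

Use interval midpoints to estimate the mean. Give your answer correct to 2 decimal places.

Midpoints: 152.5, 157.5, 162.5, 167.5, 172.5, 177.5, 182.5
Σfm = 12×152.5 + 13×157.5 + 18×162.5 + 11×167.5 + 9×172.5 + 9×177.5 + 7×182.5 = 13072.5
n = Σf = 79
Mean = 13072.5 / 79 = 165.4747

165.47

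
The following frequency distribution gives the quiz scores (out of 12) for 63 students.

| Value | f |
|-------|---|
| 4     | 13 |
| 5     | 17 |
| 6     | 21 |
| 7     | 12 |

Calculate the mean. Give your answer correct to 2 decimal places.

Values: 4, 5, 6, 7
Σfx = 13×4 + 17×5 + 21×6 + 12×7 = 347
n = Σf = 63
Mean = 347 / 63 = 5.5079

5.51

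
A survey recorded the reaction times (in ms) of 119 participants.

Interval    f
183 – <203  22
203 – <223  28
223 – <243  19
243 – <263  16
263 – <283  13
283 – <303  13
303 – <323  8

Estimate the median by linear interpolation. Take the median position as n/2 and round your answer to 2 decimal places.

Cumulative frequencies: 22, 50, 69, 85, 98, 111, 119
n = 119; position = n/2 = 59.5.
This falls in the class 223 – <243: L = 223, F = 50, f = 19, h = 20.
Median ≈ 223 + ((59.5 − 50) / 19) × 20 = 233.0000

233.00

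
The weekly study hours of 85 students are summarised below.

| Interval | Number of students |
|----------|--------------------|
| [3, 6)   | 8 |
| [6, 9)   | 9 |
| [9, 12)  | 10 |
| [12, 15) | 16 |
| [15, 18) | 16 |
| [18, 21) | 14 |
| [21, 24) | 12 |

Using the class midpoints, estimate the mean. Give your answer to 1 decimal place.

Midpoints: 4.5, 7.5, 10.5, 13.5, 16.5, 19.5, 22.5
Σfm = 8×4.5 + 9×7.5 + 10×10.5 + 16×13.5 + 16×16.5 + 14×19.5 + 12×22.5 = 1231.5
n = Σf = 85
Mean = 1231.5 / 85 = 14.4882

14.5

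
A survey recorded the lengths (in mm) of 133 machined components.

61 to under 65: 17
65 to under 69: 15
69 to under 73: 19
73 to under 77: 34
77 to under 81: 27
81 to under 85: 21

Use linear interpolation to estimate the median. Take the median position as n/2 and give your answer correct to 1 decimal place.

74.8

Cumulative frequencies: 17, 32, 51, 85, 112, 133
n = 133; position = n/2 = 66.5.
This falls in the class 73 to under 77: L = 73, F = 51, f = 34, h = 4.
Median ≈ 73 + ((66.5 − 51) / 34) × 4 = 74.8235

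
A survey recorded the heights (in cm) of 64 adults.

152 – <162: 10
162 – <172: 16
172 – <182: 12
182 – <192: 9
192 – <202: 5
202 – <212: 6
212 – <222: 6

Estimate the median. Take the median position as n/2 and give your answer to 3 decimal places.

177.000

Cumulative frequencies: 10, 26, 38, 47, 52, 58, 64
n = 64; position = n/2 = 32.
This falls in the class 172 – <182: L = 172, F = 26, f = 12, h = 10.
Median ≈ 172 + ((32 − 26) / 12) × 10 = 177.0000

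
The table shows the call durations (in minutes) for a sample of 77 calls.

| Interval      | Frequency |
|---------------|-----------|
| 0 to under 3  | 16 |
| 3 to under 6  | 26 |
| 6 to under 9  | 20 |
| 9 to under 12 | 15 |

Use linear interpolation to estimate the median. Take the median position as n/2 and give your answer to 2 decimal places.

Cumulative frequencies: 16, 42, 62, 77
n = 77; position = n/2 = 38.5.
This falls in the class 3 to under 6: L = 3, F = 16, f = 26, h = 3.
Median ≈ 3 + ((38.5 − 16) / 26) × 3 = 5.5962

5.60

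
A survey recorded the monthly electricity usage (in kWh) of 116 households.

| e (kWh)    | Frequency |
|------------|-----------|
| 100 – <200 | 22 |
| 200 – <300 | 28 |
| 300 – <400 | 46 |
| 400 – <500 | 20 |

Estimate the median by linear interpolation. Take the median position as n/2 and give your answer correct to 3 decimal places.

Cumulative frequencies: 22, 50, 96, 116
n = 116; position = n/2 = 58.
This falls in the class 300 – <400: L = 300, F = 50, f = 46, h = 100.
Median ≈ 300 + ((58 − 50) / 46) × 100 = 317.3913

317.391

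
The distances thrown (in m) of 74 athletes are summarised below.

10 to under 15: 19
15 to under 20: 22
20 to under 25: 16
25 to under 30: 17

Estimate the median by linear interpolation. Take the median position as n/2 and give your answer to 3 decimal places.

19.091

Cumulative frequencies: 19, 41, 57, 74
n = 74; position = n/2 = 37.
This falls in the class 15 to under 20: L = 15, F = 19, f = 22, h = 5.
Median ≈ 15 + ((37 − 19) / 22) × 5 = 19.0909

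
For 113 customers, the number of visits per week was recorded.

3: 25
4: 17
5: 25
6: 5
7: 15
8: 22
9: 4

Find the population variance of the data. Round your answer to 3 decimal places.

Values: 3, 4, 5, 6, 7, 8, 9
n = 113, Σfx = 615, mean = 5.4425
Σfx² = 3769
Σf(x − x̄)² = Σfx² − (Σfx)²/n = 3769 − 615²/113 = 421.8761
Population variance = 421.8761 / 113 = 3.7334

3.733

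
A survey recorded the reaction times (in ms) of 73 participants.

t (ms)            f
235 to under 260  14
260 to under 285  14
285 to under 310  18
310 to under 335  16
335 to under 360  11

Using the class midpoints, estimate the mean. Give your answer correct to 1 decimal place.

Midpoints: 247.5, 272.5, 297.5, 322.5, 347.5
Σfm = 14×247.5 + 14×272.5 + 18×297.5 + 16×322.5 + 11×347.5 = 21617.5
n = Σf = 73
Mean = 21617.5 / 73 = 296.1301

296.1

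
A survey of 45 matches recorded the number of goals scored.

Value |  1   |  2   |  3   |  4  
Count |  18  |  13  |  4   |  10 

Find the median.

2

Cumulative frequencies: 18, 31, 35, 45
n = 45, so the median is the value in position (n+1)/2 = 23.
Position 23 falls at value 2.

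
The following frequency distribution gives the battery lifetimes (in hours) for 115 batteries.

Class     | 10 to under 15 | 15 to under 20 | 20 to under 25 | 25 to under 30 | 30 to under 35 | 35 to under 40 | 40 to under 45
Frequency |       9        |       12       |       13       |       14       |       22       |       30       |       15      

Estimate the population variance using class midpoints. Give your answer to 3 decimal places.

83.584

Midpoints: 12.5, 17.5, 22.5, 27.5, 32.5, 37.5, 42.5
n = 115, Σfm = 3477.5, mean = 30.2391
Σfm² = 114768.75
Σf(m − x̄)² = Σfm² − (Σfm)²/n = 114768.75 − 3477.5²/115 = 9612.1739
Population variance = 9612.1739 / 115 = 83.5841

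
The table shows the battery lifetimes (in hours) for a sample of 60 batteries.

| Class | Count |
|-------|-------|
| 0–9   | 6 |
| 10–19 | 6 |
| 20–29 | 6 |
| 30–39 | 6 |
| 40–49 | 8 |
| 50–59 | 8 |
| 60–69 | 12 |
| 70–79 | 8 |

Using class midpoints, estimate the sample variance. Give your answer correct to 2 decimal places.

521.58

Midpoints: 4.5, 14.5, 24.5, 34.5, 44.5, 54.5, 64.5, 74.5
n = 60, Σfm = 2630, mean = 43.8333
Σfm² = 146055
Σf(m − x̄)² = Σfm² − (Σfm)²/n = 146055 − 2630²/60 = 30773.3333
Sample variance = 30773.3333 / 59 = 521.5819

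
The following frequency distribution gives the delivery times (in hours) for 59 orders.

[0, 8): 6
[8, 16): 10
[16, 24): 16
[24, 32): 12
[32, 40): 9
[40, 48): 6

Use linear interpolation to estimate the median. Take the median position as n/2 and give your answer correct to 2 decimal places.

22.75

Cumulative frequencies: 6, 16, 32, 44, 53, 59
n = 59; position = n/2 = 29.5.
This falls in the class [16, 24): L = 16, F = 16, f = 16, h = 8.
Median ≈ 16 + ((29.5 − 16) / 16) × 8 = 22.7500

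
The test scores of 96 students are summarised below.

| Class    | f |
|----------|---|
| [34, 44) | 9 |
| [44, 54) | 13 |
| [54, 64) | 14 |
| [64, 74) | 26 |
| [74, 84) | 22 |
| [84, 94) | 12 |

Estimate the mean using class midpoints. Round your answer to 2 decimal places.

66.81

Midpoints: 39, 49, 59, 69, 79, 89
Σfm = 9×39 + 13×49 + 14×59 + 26×69 + 22×79 + 12×89 = 6414
n = Σf = 96
Mean = 6414 / 96 = 66.8125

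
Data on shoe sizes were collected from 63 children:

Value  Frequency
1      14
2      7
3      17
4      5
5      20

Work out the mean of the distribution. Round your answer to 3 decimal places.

3.159

Values: 1, 2, 3, 4, 5
Σfx = 14×1 + 7×2 + 17×3 + 5×4 + 20×5 = 199
n = Σf = 63
Mean = 199 / 63 = 3.1587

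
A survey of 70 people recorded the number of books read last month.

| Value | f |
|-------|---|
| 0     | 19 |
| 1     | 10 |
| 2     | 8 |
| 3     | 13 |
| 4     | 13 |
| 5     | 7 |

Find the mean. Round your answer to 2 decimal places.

2.17

Values: 0, 1, 2, 3, 4, 5
Σfx = 19×0 + 10×1 + 8×2 + 13×3 + 13×4 + 7×5 = 152
n = Σf = 70
Mean = 152 / 70 = 2.1714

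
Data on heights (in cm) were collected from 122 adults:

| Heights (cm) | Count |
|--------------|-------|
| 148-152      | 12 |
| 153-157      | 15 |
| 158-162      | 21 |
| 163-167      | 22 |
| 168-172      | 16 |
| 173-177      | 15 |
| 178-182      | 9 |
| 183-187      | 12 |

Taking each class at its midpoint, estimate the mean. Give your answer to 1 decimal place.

166.4

Midpoints: 150, 155, 160, 165, 170, 175, 180, 185
Σfm = 12×150 + 15×155 + 21×160 + 22×165 + 16×170 + 15×175 + 9×180 + 12×185 = 20300
n = Σf = 122
Mean = 20300 / 122 = 166.3934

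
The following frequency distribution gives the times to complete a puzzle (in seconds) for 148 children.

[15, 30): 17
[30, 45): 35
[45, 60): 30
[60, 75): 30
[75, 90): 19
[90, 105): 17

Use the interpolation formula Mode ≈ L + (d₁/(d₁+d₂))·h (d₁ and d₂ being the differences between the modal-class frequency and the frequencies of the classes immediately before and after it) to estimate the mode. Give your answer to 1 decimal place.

41.7

Modal class: [30, 45) (highest frequency 35).
d₁ = 35 − 17 = 18, d₂ = 35 − 30 = 5
Mode ≈ 30 + (18/(18+5)) × 15 = 30 + 11.7391 = 41.7391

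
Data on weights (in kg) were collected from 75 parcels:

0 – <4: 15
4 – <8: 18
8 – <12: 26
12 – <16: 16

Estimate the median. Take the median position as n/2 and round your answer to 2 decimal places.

Cumulative frequencies: 15, 33, 59, 75
n = 75; position = n/2 = 37.5.
This falls in the class 8 – <12: L = 8, F = 33, f = 26, h = 4.
Median ≈ 8 + ((37.5 − 33) / 26) × 4 = 8.6923

8.69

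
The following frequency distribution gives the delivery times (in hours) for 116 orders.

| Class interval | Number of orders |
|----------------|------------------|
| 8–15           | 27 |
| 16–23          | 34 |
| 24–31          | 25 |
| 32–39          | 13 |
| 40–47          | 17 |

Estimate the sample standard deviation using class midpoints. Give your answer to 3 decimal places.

10.772

Midpoints: 11.5, 19.5, 27.5, 35.5, 43.5
n = 116, Σfm = 2862, mean = 24.6724
Σfm² = 83957
Σf(m − x̄)² = Σfm² − (Σfm)²/n = 83957 − 2862²/116 = 13344.5517
Sample variance = 13344.5517 / 115 = 116.0396
Standard deviation = √116.0396 = 10.7722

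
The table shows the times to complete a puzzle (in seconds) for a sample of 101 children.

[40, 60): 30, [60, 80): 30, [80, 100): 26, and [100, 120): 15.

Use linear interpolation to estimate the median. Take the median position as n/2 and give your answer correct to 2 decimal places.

73.67

Cumulative frequencies: 30, 60, 86, 101
n = 101; position = n/2 = 50.5.
This falls in the class [60, 80): L = 60, F = 30, f = 30, h = 20.
Median ≈ 60 + ((50.5 − 30) / 30) × 20 = 73.6667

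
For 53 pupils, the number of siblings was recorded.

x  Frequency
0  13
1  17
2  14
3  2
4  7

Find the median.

Cumulative frequencies: 13, 30, 44, 46, 53
n = 53, so the median is the value in position (n+1)/2 = 27.
Position 27 falls at value 1.

1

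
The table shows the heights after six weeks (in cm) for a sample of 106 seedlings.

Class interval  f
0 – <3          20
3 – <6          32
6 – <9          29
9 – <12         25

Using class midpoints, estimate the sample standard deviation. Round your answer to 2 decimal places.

3.16

Midpoints: 1.5, 4.5, 7.5, 10.5
n = 106, Σfm = 654, mean = 6.1698
Σfm² = 5080.5
Σf(m − x̄)² = Σfm² − (Σfm)²/n = 5080.5 − 654²/106 = 1045.4434
Sample variance = 1045.4434 / 105 = 9.9566
Standard deviation = √9.9566 = 3.1554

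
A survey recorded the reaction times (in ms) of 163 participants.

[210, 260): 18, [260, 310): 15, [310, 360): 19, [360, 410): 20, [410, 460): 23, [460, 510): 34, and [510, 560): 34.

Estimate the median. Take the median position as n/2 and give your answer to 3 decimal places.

Cumulative frequencies: 18, 33, 52, 72, 95, 129, 163
n = 163; position = n/2 = 81.5.
This falls in the class [410, 460): L = 410, F = 72, f = 23, h = 50.
Median ≈ 410 + ((81.5 − 72) / 23) × 50 = 430.6522

430.652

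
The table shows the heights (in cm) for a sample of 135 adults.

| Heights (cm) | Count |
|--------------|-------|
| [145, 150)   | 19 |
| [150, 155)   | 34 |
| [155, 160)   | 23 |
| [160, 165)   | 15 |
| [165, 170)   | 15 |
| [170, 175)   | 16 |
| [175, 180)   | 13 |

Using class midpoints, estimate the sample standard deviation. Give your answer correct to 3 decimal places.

Midpoints: 147.5, 152.5, 157.5, 162.5, 167.5, 172.5, 177.5
n = 135, Σfm = 21627.5, mean = 160.2037
Σfm² = 3477243.75
Σf(m − x̄)² = Σfm² − (Σfm)²/n = 3477243.75 − 21627.5²/135 = 12438.1481
Sample variance = 12438.1481 / 134 = 92.8220
Standard deviation = √92.8220 = 9.6344

9.634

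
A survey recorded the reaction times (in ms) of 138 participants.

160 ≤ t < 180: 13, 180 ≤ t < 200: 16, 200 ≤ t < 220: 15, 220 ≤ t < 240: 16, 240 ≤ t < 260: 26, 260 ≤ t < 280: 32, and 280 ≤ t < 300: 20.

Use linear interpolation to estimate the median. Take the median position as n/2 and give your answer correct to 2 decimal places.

Cumulative frequencies: 13, 29, 44, 60, 86, 118, 138
n = 138; position = n/2 = 69.
This falls in the class 240 ≤ t < 260: L = 240, F = 60, f = 26, h = 20.
Median ≈ 240 + ((69 − 60) / 26) × 20 = 246.9231

246.92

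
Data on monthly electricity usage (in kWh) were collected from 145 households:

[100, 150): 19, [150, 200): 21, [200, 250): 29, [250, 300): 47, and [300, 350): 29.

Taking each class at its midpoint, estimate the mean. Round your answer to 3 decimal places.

Midpoints: 125, 175, 225, 275, 325
Σfm = 19×125 + 21×175 + 29×225 + 47×275 + 29×325 = 34925
n = Σf = 145
Mean = 34925 / 145 = 240.8621

240.862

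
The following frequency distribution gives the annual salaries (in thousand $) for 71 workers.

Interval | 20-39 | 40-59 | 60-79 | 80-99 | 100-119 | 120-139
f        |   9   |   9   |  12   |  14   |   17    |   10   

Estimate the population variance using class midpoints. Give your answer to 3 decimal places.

Midpoints: 29.5, 49.5, 69.5, 89.5, 109.5, 129.5
n = 71, Σfm = 5954.5, mean = 83.8662
Σfm² = 571527.75
Σf(m − x̄)² = Σfm² − (Σfm)²/n = 571527.75 − 5954.5²/71 = 72146.4789
Population variance = 72146.4789 / 71 = 1016.1476

1016.148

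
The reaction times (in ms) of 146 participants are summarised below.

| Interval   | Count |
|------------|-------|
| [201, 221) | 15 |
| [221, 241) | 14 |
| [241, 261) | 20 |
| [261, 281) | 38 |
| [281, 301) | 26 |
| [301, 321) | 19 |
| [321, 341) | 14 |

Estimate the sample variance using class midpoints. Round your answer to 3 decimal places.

1207.841

Midpoints: 211, 231, 251, 271, 291, 311, 331
n = 146, Σfm = 39826, mean = 272.7808
Σfm² = 11038906
Σf(m − x̄)² = Σfm² − (Σfm)²/n = 11038906 − 39826²/146 = 175136.9863
Sample variance = 175136.9863 / 145 = 1207.8413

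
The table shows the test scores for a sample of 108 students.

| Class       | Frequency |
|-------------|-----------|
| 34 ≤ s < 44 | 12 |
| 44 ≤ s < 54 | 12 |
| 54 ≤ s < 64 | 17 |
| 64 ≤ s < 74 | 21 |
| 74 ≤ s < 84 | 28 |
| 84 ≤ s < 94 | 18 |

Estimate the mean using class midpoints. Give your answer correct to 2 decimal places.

Midpoints: 39, 49, 59, 69, 79, 89
Σfm = 12×39 + 12×49 + 17×59 + 21×69 + 28×79 + 18×89 = 7322
n = Σf = 108
Mean = 7322 / 108 = 67.7963

67.80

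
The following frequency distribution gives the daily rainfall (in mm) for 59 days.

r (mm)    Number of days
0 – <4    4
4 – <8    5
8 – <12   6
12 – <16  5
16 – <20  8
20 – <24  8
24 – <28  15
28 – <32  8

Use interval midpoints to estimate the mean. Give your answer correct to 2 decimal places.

18.95

Midpoints: 2, 6, 10, 14, 18, 22, 26, 30
Σfm = 4×2 + 5×6 + 6×10 + 5×14 + 8×18 + 8×22 + 15×26 + 8×30 = 1118
n = Σf = 59
Mean = 1118 / 59 = 18.9492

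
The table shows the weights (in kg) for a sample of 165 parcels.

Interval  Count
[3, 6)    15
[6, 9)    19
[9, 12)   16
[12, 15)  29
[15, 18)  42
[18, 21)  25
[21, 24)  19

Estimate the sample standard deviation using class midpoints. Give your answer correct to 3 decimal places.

Midpoints: 4.5, 7.5, 10.5, 13.5, 16.5, 19.5, 22.5
n = 165, Σfm = 2377.5, mean = 14.4091
Σfm² = 38981.25
Σf(m − x̄)² = Σfm² − (Σfm)²/n = 38981.25 − 2377.5²/165 = 4723.6364
Sample variance = 4723.6364 / 164 = 28.8027
Standard deviation = √28.8027 = 5.3668

5.367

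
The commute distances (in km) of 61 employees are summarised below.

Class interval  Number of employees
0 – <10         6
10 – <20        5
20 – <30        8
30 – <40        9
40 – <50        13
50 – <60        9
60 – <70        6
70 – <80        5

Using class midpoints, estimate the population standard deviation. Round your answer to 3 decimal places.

20.129

Midpoints: 5, 15, 25, 35, 45, 55, 65, 75
n = 61, Σfm = 2465, mean = 40.4098
Σfm² = 124325
Σf(m − x̄)² = Σfm² − (Σfm)²/n = 124325 − 2465²/61 = 24714.7541
Population variance = 24714.7541 / 61 = 405.1599
Standard deviation = √405.1599 = 20.1286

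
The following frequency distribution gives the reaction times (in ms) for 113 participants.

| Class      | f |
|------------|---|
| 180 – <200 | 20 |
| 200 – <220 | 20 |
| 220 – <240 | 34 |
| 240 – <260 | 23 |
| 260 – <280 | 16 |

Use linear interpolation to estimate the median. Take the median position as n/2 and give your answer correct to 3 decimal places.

229.706

Cumulative frequencies: 20, 40, 74, 97, 113
n = 113; position = n/2 = 56.5.
This falls in the class 220 – <240: L = 220, F = 40, f = 34, h = 20.
Median ≈ 220 + ((56.5 − 40) / 34) × 20 = 229.7059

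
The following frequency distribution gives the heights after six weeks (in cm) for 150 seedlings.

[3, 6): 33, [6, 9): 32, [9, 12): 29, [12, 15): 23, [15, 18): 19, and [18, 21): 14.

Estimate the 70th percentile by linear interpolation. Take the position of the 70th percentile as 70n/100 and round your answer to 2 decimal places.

Cumulative frequencies: 33, 65, 94, 117, 136, 150
n = 150; position = 70n/100 = 105.
This falls in the class [12, 15): L = 12, F = 94, f = 23, h = 3.
70th percentile ≈ 12 + ((105 − 94) / 23) × 3 = 13.4348

13.43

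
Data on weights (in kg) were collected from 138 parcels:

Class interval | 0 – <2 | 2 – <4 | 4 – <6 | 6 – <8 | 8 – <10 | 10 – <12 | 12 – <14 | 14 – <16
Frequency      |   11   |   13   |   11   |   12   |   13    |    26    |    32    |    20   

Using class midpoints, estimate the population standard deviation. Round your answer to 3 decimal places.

Midpoints: 1, 3, 5, 7, 9, 11, 13, 15
n = 138, Σfm = 1308, mean = 9.4783
Σfm² = 15098
Σf(m − x̄)² = Σfm² − (Σfm)²/n = 15098 − 1308²/138 = 2700.4348
Population variance = 2700.4348 / 138 = 19.5684
Standard deviation = √19.5684 = 4.4236

4.424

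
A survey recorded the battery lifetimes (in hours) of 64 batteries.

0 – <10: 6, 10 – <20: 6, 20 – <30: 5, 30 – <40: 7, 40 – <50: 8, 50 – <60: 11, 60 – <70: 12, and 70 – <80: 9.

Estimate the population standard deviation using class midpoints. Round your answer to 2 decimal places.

Midpoints: 5, 15, 25, 35, 45, 55, 65, 75
n = 64, Σfm = 2910, mean = 45.4688
Σfm² = 164000
Σf(m − x̄)² = Σfm² − (Σfm)²/n = 164000 − 2910²/64 = 31685.9375
Population variance = 31685.9375 / 64 = 495.0928
Standard deviation = √495.0928 = 22.2507

22.25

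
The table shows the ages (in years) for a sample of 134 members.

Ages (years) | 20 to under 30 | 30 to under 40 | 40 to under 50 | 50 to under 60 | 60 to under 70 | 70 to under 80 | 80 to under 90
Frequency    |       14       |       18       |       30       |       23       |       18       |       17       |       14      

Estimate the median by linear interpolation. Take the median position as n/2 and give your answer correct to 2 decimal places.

52.17

Cumulative frequencies: 14, 32, 62, 85, 103, 120, 134
n = 134; position = n/2 = 67.
This falls in the class 50 to under 60: L = 50, F = 62, f = 23, h = 10.
Median ≈ 50 + ((67 − 62) / 23) × 10 = 52.1739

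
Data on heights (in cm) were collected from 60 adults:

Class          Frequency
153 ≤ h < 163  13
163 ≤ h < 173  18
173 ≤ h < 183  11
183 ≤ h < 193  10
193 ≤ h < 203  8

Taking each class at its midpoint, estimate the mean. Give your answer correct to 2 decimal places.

Midpoints: 158, 168, 178, 188, 198
Σfm = 13×158 + 18×168 + 11×178 + 10×188 + 8×198 = 10500
n = Σf = 60
Mean = 10500 / 60 = 175.0000

175.00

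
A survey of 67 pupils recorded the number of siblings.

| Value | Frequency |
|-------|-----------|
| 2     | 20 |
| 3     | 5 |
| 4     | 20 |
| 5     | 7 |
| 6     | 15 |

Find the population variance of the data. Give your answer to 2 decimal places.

Values: 2, 3, 4, 5, 6
n = 67, Σfx = 260, mean = 3.8806
Σfx² = 1160
Σf(x − x̄)² = Σfx² − (Σfx)²/n = 1160 − 260²/67 = 151.0448
Population variance = 151.0448 / 67 = 2.2544

2.25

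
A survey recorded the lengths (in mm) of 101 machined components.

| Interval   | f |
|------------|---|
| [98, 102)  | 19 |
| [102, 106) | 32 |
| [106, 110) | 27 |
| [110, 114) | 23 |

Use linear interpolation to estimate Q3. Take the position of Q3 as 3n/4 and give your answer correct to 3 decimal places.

109.667

Cumulative frequencies: 19, 51, 78, 101
n = 101; position = 3n/4 = 75.75.
This falls in the class [106, 110): L = 106, F = 51, f = 27, h = 4.
Upper quartile ≈ 106 + ((75.75 − 51) / 27) × 4 = 109.6667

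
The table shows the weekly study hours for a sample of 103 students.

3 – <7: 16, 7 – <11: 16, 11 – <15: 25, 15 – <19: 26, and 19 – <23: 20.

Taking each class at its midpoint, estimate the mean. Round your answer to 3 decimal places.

13.699

Midpoints: 5, 9, 13, 17, 21
Σfm = 16×5 + 16×9 + 25×13 + 26×17 + 20×21 = 1411
n = Σf = 103
Mean = 1411 / 103 = 13.6990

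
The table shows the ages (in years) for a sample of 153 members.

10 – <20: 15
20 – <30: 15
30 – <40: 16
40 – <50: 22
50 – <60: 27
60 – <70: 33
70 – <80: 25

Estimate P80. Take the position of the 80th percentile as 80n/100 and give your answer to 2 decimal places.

Cumulative frequencies: 15, 30, 46, 68, 95, 128, 153
n = 153; position = 80n/100 = 122.4.
This falls in the class 60 – <70: L = 60, F = 95, f = 33, h = 10.
80th percentile ≈ 60 + ((122.4 − 95) / 33) × 10 = 68.3030

68.30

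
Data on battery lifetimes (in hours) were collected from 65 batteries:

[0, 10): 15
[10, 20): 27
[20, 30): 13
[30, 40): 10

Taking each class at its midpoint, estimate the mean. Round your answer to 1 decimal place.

Midpoints: 5, 15, 25, 35
Σfm = 15×5 + 27×15 + 13×25 + 10×35 = 1155
n = Σf = 65
Mean = 1155 / 65 = 17.7692

17.8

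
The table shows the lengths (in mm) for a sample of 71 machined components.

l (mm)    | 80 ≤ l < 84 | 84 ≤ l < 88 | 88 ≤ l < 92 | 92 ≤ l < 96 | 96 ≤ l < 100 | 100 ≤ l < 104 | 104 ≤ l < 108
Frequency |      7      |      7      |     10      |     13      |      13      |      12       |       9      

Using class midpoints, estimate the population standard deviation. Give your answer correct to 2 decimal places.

7.32

Midpoints: 82, 86, 90, 94, 98, 102, 106
n = 71, Σfm = 6750, mean = 95.0704
Σfm² = 645532
Σf(m − x̄)² = Σfm² − (Σfm)²/n = 645532 − 6750²/71 = 3806.6479
Population variance = 3806.6479 / 71 = 53.6148
Standard deviation = √53.6148 = 7.3222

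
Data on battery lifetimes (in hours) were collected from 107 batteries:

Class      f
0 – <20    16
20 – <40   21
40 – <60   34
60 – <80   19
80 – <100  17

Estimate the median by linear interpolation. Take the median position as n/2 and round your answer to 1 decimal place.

Cumulative frequencies: 16, 37, 71, 90, 107
n = 107; position = n/2 = 53.5.
This falls in the class 40 – <60: L = 40, F = 37, f = 34, h = 20.
Median ≈ 40 + ((53.5 − 37) / 34) × 20 = 49.7059

49.7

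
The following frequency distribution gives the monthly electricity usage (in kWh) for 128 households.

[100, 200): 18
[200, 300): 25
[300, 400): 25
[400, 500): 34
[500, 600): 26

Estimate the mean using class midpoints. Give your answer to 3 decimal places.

369.531

Midpoints: 150, 250, 350, 450, 550
Σfm = 18×150 + 25×250 + 25×350 + 34×450 + 26×550 = 47300
n = Σf = 128
Mean = 47300 / 128 = 369.5312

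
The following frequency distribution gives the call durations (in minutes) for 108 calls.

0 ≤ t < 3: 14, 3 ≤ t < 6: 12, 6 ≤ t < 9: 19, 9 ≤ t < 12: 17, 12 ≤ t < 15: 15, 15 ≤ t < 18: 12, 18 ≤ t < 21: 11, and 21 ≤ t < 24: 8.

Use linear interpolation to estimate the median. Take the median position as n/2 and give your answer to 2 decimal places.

10.59

Cumulative frequencies: 14, 26, 45, 62, 77, 89, 100, 108
n = 108; position = n/2 = 54.
This falls in the class 9 ≤ t < 12: L = 9, F = 45, f = 17, h = 3.
Median ≈ 9 + ((54 − 45) / 17) × 3 = 10.5882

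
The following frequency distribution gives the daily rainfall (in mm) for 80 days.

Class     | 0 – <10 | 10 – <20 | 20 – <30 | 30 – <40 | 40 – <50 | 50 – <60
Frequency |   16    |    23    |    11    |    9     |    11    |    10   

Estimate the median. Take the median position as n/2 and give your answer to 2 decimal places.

Cumulative frequencies: 16, 39, 50, 59, 70, 80
n = 80; position = n/2 = 40.
This falls in the class 20 – <30: L = 20, F = 39, f = 11, h = 10.
Median ≈ 20 + ((40 − 39) / 11) × 10 = 20.9091

20.91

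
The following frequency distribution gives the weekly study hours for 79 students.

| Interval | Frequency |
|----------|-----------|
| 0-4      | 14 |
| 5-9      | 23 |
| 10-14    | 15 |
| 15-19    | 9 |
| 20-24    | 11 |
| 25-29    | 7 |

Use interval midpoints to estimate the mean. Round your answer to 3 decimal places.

12.063

Midpoints: 2, 7, 12, 17, 22, 27
Σfm = 14×2 + 23×7 + 15×12 + 9×17 + 11×22 + 7×27 = 953
n = Σf = 79
Mean = 953 / 79 = 12.0633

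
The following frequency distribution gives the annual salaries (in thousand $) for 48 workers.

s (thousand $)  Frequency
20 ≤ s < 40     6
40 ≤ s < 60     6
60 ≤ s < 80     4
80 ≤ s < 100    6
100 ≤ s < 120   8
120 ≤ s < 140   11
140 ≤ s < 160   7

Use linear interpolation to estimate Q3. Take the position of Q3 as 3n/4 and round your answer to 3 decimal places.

130.909

Cumulative frequencies: 6, 12, 16, 22, 30, 41, 48
n = 48; position = 3n/4 = 36.
This falls in the class 120 ≤ s < 140: L = 120, F = 30, f = 11, h = 20.
Upper quartile ≈ 120 + ((36 − 30) / 11) × 20 = 130.9091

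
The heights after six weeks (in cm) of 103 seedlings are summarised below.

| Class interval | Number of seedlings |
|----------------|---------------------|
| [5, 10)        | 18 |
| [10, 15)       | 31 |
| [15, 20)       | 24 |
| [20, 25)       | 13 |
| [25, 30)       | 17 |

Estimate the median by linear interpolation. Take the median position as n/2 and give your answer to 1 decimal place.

15.5

Cumulative frequencies: 18, 49, 73, 86, 103
n = 103; position = n/2 = 51.5.
This falls in the class [15, 20): L = 15, F = 49, f = 24, h = 5.
Median ≈ 15 + ((51.5 − 49) / 24) × 5 = 15.5208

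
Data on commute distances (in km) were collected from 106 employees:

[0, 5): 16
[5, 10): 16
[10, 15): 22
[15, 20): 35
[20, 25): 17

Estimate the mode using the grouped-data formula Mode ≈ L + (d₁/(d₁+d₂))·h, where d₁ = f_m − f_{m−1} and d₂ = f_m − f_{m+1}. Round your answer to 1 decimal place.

Modal class: [15, 20) (highest frequency 35).
d₁ = 35 − 22 = 13, d₂ = 35 − 17 = 18
Mode ≈ 15 + (13/(13+18)) × 5 = 15 + 2.0968 = 17.0968

17.1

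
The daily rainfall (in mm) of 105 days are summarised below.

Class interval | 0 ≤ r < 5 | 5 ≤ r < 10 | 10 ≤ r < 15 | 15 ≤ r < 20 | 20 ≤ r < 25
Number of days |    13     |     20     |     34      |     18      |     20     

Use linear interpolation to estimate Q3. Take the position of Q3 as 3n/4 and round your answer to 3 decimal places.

Cumulative frequencies: 13, 33, 67, 85, 105
n = 105; position = 3n/4 = 78.75.
This falls in the class 15 ≤ r < 20: L = 15, F = 67, f = 18, h = 5.
Upper quartile ≈ 15 + ((78.75 − 67) / 18) × 5 = 18.2639

18.264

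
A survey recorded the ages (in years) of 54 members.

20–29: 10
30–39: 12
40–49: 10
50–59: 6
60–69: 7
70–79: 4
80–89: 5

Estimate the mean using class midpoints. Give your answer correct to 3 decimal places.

48.204

Midpoints: 24.5, 34.5, 44.5, 54.5, 64.5, 74.5, 84.5
Σfm = 10×24.5 + 12×34.5 + 10×44.5 + 6×54.5 + 7×64.5 + 4×74.5 + 5×84.5 = 2603
n = Σf = 54
Mean = 2603 / 54 = 48.2037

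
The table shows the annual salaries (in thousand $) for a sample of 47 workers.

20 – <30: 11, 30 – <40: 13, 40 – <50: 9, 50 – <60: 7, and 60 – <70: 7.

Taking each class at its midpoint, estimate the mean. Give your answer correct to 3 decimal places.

Midpoints: 25, 35, 45, 55, 65
Σfm = 11×25 + 13×35 + 9×45 + 7×55 + 7×65 = 1975
n = Σf = 47
Mean = 1975 / 47 = 42.0213

42.021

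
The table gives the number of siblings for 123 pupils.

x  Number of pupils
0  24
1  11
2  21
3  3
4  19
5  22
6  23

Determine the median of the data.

Cumulative frequencies: 24, 35, 56, 59, 78, 100, 123
n = 123, so the median is the value in position (n+1)/2 = 62.
Position 62 falls at value 4.

4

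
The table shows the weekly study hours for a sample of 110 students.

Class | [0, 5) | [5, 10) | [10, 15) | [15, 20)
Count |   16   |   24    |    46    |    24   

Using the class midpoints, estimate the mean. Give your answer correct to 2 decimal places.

Midpoints: 2.5, 7.5, 12.5, 17.5
Σfm = 16×2.5 + 24×7.5 + 46×12.5 + 24×17.5 = 1215
n = Σf = 110
Mean = 1215 / 110 = 11.0455

11.05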